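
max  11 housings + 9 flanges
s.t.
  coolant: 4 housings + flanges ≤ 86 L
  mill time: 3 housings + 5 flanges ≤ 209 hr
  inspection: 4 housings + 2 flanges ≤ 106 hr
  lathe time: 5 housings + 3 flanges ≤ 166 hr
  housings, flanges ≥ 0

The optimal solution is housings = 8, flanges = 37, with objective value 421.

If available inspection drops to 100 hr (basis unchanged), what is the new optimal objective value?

409

Check each constraint at x*: coolant 69/86 (slack 17); mill time 209/209 (tight); inspection 106/106 (tight); lathe time 151/166 (slack 15).
By complementary slackness, y = 0 for the non-binding constraints.
From A_Bᵀ y = c: 3·y_mill time + 4·y_inspection = 11; 5·y_mill time + 2·y_inspection = 9.
→ y_mill time = 1 and y_inspection = 2.
Δz = y_inspection·Δb = 2 × (-6) = -12, so new z* = 421 − 12 = 409.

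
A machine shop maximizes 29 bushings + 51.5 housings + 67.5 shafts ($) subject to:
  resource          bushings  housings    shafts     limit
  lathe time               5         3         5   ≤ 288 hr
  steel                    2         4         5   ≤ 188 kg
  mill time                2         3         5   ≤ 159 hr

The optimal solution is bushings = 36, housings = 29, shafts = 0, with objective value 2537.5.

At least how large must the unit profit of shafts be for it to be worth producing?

At the optimum: lathe time uses 267 of 288 (slack = 21); steel uses 188 of 188 (binding); mill time uses 159 of 159 (binding).
By complementary slackness, y = 0 for the non-binding constraint.
From A_Bᵀ y = c: 2·y_steel + 2·y_mill time = 29; 4·y_steel + 3·y_mill time = 51.5.
Solving: y_steel = 8, y_mill time = 6.5.
shafts enters the basis when its profit ≥ yᵀa₃ = 8·5 + 6.5·5 = 72.5.

72.5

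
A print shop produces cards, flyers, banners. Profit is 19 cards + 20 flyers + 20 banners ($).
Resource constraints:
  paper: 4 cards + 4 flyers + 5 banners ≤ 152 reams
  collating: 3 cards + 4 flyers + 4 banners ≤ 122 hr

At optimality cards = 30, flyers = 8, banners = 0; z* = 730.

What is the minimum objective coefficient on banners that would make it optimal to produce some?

Check each constraint at x*: paper 152/152 (tight); collating 122/122 (tight).
From A_Bᵀ y = c: 4·y_paper + 3·y_collating = 19; 4·y_paper + 4·y_collating = 20.
This yields shadow prices y_paper = 4, y_collating = 1.
banners enters the basis when its profit ≥ yᵀa₃ = 4·5 + 1·4 = 24.

24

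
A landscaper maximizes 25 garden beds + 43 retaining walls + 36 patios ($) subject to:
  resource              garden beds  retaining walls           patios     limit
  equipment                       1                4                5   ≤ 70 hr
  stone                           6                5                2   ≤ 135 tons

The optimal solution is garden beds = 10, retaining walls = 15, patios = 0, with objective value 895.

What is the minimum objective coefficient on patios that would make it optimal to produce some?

Check each constraint at x*: equipment 70/70 (tight); stone 135/135 (tight).
The binding rows give the dual system: 1·y_equipment + 6·y_stone = 25 and 4·y_equipment + 5·y_stone = 43.
Solving: y_equipment = 7, y_stone = 3.
patios enters the basis when its profit ≥ yᵀa₃ = 7·5 + 3·2 = 41.

41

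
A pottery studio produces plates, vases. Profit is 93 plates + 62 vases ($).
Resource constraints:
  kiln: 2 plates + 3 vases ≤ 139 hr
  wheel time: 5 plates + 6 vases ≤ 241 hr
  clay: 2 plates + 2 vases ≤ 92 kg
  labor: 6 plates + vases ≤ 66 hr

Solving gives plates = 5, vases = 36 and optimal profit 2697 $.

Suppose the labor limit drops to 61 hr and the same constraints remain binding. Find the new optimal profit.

At the optimum: kiln uses 118 of 139 (slack = 21); wheel time uses 241 of 241 (binding); clay uses 82 of 92 (slack = 10); labor uses 66 of 66 (binding).
Since kiln, clay are not tight, their duals are 0.
From A_Bᵀ y = c: 5·y_wheel time + 6·y_labor = 93; 6·y_wheel time + 1·y_labor = 62.
This yields shadow prices y_wheel time = 9, y_labor = 8.
Δz = y_labor·Δb = 8 × (-5) = -40, so new z* = 2697 − 40 = 2657.

2657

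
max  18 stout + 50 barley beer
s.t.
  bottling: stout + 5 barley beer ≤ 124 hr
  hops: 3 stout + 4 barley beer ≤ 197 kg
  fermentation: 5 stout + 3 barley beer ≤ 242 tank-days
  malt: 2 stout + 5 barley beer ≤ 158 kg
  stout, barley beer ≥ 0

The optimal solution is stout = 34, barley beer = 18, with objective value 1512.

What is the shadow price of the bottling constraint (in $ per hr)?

2

Check each constraint at x*: bottling 124/124 (tight); hops 174/197 (slack 23); fermentation 224/242 (slack 18); malt 158/158 (tight).
Since hops, fermentation are not tight, their duals are 0.
The binding rows give the dual system: 1·y_bottling + 2·y_malt = 18 and 5·y_bottling + 5·y_malt = 50.
Solving: y_bottling = 2, y_malt = 8.
Shadow price of bottling = 2.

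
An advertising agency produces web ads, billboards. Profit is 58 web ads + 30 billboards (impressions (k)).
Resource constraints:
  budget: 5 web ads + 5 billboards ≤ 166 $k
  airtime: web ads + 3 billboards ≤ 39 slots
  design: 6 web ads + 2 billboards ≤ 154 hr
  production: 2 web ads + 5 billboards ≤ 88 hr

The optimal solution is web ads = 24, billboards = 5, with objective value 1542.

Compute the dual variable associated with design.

Binding: airtime and design. Non-binding: budget (21 unused), production (15 unused).
Slack constraints have shadow price 0 (complementary slackness).
The binding rows give the dual system: 1·y_airtime + 6·y_design = 58 and 3·y_airtime + 2·y_design = 30.
Solving: y_airtime = 4, y_design = 9.
Shadow price of design = 9.

9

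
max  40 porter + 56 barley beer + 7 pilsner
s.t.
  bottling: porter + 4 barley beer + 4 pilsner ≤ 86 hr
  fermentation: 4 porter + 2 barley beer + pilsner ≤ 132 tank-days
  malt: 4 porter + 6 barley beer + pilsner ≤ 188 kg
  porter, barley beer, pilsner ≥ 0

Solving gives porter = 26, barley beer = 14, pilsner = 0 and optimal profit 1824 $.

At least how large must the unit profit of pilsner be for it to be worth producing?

At the optimum: bottling uses 82 of 86 (slack = 4); fermentation uses 132 of 132 (binding); malt uses 188 of 188 (binding).
By complementary slackness, y = 0 for the non-binding constraint.
The binding rows give the dual system: 4·y_fermentation + 4·y_malt = 40 and 2·y_fermentation + 6·y_malt = 56.
This yields shadow prices y_fermentation = 1, y_malt = 9.
pilsner enters the basis when its profit ≥ yᵀa₃ = 1·1 + 9·1 = 10.

10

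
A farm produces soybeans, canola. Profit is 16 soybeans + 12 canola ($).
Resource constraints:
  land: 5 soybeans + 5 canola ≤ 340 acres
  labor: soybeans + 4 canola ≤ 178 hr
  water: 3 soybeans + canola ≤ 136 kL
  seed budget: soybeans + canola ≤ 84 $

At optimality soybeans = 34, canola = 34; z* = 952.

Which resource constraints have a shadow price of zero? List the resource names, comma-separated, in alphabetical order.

land: 340/340 (binding)
labor: 170/178 (slack 8)
water: 136/136 (binding)
seed budget: 68/84 (slack 16)
By complementary slackness, a constraint with positive slack has shadow price 0 → labor, seed budget.

labor, seed budget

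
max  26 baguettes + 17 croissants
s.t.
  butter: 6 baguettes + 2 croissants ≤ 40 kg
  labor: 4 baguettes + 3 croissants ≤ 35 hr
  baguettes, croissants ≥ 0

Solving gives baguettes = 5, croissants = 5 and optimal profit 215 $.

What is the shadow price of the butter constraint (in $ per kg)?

1

Both butter and labor are binding at x*.
Dual feasibility on the basic columns requires 6·y_butter + 4·y_labor = 26, 2·y_butter + 3·y_labor = 17.
This yields shadow prices y_butter = 1, y_labor = 5.
Shadow price of butter = 1.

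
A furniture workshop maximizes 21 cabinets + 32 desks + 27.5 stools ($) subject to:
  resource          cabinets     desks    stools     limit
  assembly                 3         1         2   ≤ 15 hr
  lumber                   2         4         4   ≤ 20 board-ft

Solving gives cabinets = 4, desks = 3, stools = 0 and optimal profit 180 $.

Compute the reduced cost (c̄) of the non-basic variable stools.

-6.5

Check each constraint at x*: assembly 15/15 (tight); lumber 20/20 (tight).
From A_Bᵀ y = c: 3·y_assembly + 2·y_lumber = 21; 1·y_assembly + 4·y_lumber = 32.
→ y_assembly = 2 and y_lumber = 7.5.
Reduced cost of stools: c₃ − yᵀa₃ = 27.5 − (2·2 + 7.5·4) = 27.5 − 34 = -6.5.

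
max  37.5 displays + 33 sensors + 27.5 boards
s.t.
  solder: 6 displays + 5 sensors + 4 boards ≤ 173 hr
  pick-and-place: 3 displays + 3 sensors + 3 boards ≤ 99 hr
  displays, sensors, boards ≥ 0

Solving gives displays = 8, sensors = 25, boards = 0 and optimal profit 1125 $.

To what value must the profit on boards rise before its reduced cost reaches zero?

28.5

Both solder and pick-and-place are binding at x*.
The binding rows give the dual system: 6·y_solder + 3·y_pick-and-place = 37.5 and 5·y_solder + 3·y_pick-and-place = 33.
Solving: y_solder = 4.5, y_pick-and-place = 3.5.
boards enters the basis when its profit ≥ yᵀa₃ = 4.5·4 + 3.5·3 = 28.5.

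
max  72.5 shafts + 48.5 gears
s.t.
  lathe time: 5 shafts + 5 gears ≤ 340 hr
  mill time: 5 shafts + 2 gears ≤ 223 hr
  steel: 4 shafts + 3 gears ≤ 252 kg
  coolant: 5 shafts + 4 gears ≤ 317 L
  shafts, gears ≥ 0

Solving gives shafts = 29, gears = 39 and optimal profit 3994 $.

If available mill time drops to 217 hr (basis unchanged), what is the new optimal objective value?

Check each constraint at x*: lathe time 340/340 (tight); mill time 223/223 (tight); steel 233/252 (slack 19); coolant 301/317 (slack 16).
Slack constraints have shadow price 0 (complementary slackness).
From A_Bᵀ y = c: 5·y_lathe time + 5·y_mill time = 72.5; 5·y_lathe time + 2·y_mill time = 48.5.
Solving: y_lathe time = 6.5, y_mill time = 8.
Δz = y_mill time·Δb = 8 × (-6) = -48, so new z* = 3994 − 48 = 3946.

3946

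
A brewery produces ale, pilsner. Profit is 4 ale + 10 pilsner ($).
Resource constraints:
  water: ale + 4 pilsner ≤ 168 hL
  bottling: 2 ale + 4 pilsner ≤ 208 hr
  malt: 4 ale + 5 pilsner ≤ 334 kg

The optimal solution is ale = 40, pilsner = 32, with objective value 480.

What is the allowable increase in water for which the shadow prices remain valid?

Binding constraints: water, bottling. The basis is B = [[1,4],[2,4]] with det -4.
Per unit increase in water, x* moves by d = (-1, 0.5).
The basis stays optimal until ale reaches 0; allowable increase = 40 hL.

40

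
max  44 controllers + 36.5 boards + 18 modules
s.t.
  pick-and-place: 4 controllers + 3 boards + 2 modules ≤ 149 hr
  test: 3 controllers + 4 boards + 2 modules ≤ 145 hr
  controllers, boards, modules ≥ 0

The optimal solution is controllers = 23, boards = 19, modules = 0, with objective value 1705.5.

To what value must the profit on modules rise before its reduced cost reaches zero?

Both pick-and-place and test are binding at x*.
The binding rows give the dual system: 4·y_pick-and-place + 3·y_test = 44 and 3·y_pick-and-place + 4·y_test = 36.5.
This yields shadow prices y_pick-and-place = 9.5, y_test = 2.
modules enters the basis when its profit ≥ yᵀa₃ = 9.5·2 + 2·2 = 23.

23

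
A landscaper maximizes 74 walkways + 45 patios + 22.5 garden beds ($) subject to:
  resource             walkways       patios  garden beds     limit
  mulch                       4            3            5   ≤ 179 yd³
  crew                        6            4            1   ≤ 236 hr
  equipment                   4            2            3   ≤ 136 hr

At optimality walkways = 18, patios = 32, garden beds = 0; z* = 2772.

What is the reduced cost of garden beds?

At the optimum: mulch uses 168 of 179 (slack = 11); crew uses 236 of 236 (binding); equipment uses 136 of 136 (binding).
Since mulch is not tight, its dual is 0.
Dual feasibility on the basic columns requires 6·y_crew + 4·y_equipment = 74, 4·y_crew + 2·y_equipment = 45.
This yields shadow prices y_crew = 8, y_equipment = 6.5.
Reduced cost of garden beds: c₃ − yᵀa₃ = 22.5 − (8·1 + 6.5·3) = 22.5 − 27.5 = -5.

-5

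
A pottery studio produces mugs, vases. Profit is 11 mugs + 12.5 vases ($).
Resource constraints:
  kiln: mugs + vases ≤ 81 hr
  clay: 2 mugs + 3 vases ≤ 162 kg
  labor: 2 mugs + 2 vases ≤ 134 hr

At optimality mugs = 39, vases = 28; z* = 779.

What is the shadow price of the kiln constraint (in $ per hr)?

At the optimum: kiln uses 67 of 81 (slack = 14); clay uses 162 of 162 (binding); labor uses 134 of 134 (binding).
Slack constraints have shadow price 0 (complementary slackness).
Dual feasibility on the basic columns requires 2·y_clay + 2·y_labor = 11, 3·y_clay + 2·y_labor = 12.5.
Solving: y_clay = 1.5, y_labor = 4.
Shadow price of kiln = 0.

0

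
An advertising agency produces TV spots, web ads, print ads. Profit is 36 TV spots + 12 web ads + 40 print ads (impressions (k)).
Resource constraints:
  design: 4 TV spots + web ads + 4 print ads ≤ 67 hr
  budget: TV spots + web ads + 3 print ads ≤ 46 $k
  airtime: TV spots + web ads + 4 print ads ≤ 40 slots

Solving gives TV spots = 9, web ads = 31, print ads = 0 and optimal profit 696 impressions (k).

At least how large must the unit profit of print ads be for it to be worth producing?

48

At the optimum: design uses 67 of 67 (binding); budget uses 40 of 46 (slack = 6); airtime uses 40 of 40 (binding).
Slack constraints have shadow price 0 (complementary slackness).
Dual feasibility on the basic columns requires 4·y_design + 1·y_airtime = 36, 1·y_design + 1·y_airtime = 12.
Solving: y_design = 8, y_airtime = 4.
print ads enters the basis when its profit ≥ yᵀa₃ = 8·4 + 4·4 = 48.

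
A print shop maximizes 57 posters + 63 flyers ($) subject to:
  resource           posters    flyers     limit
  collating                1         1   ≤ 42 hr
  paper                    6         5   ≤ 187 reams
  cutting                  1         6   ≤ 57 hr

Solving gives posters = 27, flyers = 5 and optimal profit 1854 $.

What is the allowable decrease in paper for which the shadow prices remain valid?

139.5

Binding constraints: paper, cutting. The basis is B = [[6,5],[1,6]] with det 31.
Per unit decrease in paper, x* moves by d = (-0.1935, 0.0323).
The basis stays optimal until posters reaches 0; allowable decrease = 139.5 reams.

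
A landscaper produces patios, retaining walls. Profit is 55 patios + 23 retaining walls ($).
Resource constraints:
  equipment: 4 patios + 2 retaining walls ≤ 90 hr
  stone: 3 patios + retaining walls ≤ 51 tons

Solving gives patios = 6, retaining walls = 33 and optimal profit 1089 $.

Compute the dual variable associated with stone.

9

At the optimum: equipment uses 90 of 90 (binding); stone uses 51 of 51 (binding).
The binding rows give the dual system: 4·y_equipment + 3·y_stone = 55 and 2·y_equipment + 1·y_stone = 23.
Solving: y_equipment = 7, y_stone = 9.
Shadow price of stone = 9.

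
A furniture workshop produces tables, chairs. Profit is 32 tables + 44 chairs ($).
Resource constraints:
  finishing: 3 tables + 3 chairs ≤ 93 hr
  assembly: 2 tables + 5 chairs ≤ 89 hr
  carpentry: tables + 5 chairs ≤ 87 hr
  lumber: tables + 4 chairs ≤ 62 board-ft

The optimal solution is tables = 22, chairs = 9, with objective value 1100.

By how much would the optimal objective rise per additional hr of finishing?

8

Binding: finishing and assembly. Non-binding: carpentry (20 unused), lumber (4 unused).
By complementary slackness, y = 0 for the non-binding constraints.
From A_Bᵀ y = c: 3·y_finishing + 2·y_assembly = 32; 3·y_finishing + 5·y_assembly = 44.
This yields shadow prices y_finishing = 8, y_assembly = 4.
Shadow price of finishing = 8.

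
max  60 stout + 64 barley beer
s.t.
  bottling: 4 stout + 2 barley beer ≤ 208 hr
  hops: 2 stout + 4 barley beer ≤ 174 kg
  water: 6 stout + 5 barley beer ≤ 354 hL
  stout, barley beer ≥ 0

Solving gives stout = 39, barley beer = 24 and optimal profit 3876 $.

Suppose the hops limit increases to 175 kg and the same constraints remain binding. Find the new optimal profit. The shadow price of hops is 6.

Δb = 1, so new z* = 3876 + (6)·(1) = 3876 + 6 = 3882.

3882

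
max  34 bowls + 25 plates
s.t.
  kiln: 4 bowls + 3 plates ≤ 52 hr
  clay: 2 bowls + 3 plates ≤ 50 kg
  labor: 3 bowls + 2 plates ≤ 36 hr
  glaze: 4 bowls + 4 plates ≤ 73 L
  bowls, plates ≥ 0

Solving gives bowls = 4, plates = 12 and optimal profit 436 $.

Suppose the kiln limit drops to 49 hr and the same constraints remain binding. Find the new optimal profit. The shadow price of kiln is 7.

Δb = -3, so new z* = 436 + (7)·(-3) = 436 − 21 = 415.

415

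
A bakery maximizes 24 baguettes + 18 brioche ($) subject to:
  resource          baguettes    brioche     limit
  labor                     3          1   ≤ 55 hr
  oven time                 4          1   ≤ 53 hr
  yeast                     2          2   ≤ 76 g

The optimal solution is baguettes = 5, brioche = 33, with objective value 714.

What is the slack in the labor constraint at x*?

labor used = 3·5 + 1·33 = 48; slack = 55 − 48 = 7.

7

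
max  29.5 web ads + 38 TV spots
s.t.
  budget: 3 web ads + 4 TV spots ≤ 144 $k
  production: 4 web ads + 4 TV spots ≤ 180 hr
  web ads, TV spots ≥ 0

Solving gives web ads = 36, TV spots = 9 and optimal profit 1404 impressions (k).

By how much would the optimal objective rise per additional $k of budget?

8.5

At the optimum: budget uses 144 of 144 (binding); production uses 180 of 180 (binding).
From A_Bᵀ y = c: 3·y_budget + 4·y_production = 29.5; 4·y_budget + 4·y_production = 38.
→ y_budget = 8.5 and y_production = 1.
Shadow price of budget = 8.5.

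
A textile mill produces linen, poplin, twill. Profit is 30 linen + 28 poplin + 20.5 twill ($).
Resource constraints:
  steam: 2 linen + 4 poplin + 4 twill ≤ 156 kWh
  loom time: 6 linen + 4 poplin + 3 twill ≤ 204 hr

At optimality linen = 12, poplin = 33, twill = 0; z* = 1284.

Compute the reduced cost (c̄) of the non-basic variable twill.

-3.5

Check each constraint at x*: steam 156/156 (tight); loom time 204/204 (tight).
From A_Bᵀ y = c: 2·y_steam + 6·y_loom time = 30; 4·y_steam + 4·y_loom time = 28.
This yields shadow prices y_steam = 3, y_loom time = 4.
Reduced cost of twill: c₃ − yᵀa₃ = 20.5 − (3·4 + 4·3) = 20.5 − 24 = -3.5.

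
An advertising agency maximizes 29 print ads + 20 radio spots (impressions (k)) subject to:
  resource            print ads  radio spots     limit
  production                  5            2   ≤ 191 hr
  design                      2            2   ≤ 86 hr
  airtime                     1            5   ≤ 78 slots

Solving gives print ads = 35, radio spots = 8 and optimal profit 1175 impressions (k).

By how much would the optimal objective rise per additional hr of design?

7

Check each constraint at x*: production 191/191 (tight); design 86/86 (tight); airtime 75/78 (slack 3).
By complementary slackness, y = 0 for the non-binding constraint.
The binding rows give the dual system: 5·y_production + 2·y_design = 29 and 2·y_production + 2·y_design = 20.
Solving: y_production = 3, y_design = 7.
Shadow price of design = 7.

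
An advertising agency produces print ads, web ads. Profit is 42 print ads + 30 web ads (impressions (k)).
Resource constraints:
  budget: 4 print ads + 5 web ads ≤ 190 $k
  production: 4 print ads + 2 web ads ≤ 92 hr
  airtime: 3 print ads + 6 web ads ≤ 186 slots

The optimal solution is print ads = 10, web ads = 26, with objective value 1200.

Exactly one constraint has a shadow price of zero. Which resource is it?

budget: 170/190 (slack 20)
production: 92/92 (binding)
airtime: 186/186 (binding)
By complementary slackness, a constraint with positive slack has shadow price 0 → budget.

budget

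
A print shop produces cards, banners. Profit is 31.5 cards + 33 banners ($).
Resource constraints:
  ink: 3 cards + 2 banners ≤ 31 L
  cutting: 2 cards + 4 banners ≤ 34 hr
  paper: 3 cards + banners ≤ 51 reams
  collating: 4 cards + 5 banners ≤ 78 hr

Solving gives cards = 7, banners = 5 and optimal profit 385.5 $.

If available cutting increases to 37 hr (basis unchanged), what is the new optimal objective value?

Check each constraint at x*: ink 31/31 (tight); cutting 34/34 (tight); paper 26/51 (slack 25); collating 53/78 (slack 25).
By complementary slackness, y = 0 for the non-binding constraints.
The binding rows give the dual system: 3·y_ink + 2·y_cutting = 31.5 and 2·y_ink + 4·y_cutting = 33.
This yields shadow prices y_ink = 7.5, y_cutting = 4.5.
Δz = y_cutting·Δb = 4.5 × (3) = 13.5, so new z* = 385.5 + 13.5 = 399.

399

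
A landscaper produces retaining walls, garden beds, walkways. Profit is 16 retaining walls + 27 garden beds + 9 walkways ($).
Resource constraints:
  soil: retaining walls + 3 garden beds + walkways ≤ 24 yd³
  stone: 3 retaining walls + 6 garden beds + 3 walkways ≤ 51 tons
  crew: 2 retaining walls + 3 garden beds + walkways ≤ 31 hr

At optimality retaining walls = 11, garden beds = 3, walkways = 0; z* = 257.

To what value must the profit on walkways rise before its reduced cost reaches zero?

11

Check each constraint at x*: soil 20/24 (slack 4); stone 51/51 (tight); crew 31/31 (tight).
By complementary slackness, y = 0 for the non-binding constraint.
From A_Bᵀ y = c: 3·y_stone + 2·y_crew = 16; 6·y_stone + 3·y_crew = 27.
Solving: y_stone = 2, y_crew = 5.
walkways enters the basis when its profit ≥ yᵀa₃ = 2·3 + 5·1 = 11.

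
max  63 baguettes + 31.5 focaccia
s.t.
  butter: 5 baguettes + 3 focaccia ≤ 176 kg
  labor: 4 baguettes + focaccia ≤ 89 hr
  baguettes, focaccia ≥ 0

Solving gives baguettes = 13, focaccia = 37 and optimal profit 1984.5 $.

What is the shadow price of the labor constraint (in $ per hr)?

4.5

At the optimum: butter uses 176 of 176 (binding); labor uses 89 of 89 (binding).
Dual feasibility on the basic columns requires 5·y_butter + 4·y_labor = 63, 3·y_butter + 1·y_labor = 31.5.
This yields shadow prices y_butter = 9, y_labor = 4.5.
Shadow price of labor = 4.5.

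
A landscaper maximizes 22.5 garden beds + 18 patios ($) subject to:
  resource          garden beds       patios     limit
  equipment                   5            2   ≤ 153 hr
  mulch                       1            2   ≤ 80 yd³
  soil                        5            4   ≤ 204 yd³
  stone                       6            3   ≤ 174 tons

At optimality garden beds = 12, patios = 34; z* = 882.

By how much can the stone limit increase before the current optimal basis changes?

12

Binding constraints: mulch, stone. The basis is B = [[1,2],[6,3]] with det -9.
Per unit increase in stone, x* moves by d = (0.2222, -0.1111).
The basis stays optimal until soil becomes binding; allowable increase = 12 tons.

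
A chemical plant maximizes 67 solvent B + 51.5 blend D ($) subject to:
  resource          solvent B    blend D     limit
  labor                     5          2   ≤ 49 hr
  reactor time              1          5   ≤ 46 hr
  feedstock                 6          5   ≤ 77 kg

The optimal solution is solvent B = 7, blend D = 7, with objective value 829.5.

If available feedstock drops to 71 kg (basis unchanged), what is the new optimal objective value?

772.5

Binding: labor and feedstock. Non-binding: reactor time (4 unused).
By complementary slackness, y = 0 for the non-binding constraint.
Dual feasibility on the basic columns requires 5·y_labor + 6·y_feedstock = 67, 2·y_labor + 5·y_feedstock = 51.5.
This yields shadow prices y_labor = 2, y_feedstock = 9.5.
Δz = y_feedstock·Δb = 9.5 × (-6) = -57, so new z* = 829.5 − 57 = 772.5.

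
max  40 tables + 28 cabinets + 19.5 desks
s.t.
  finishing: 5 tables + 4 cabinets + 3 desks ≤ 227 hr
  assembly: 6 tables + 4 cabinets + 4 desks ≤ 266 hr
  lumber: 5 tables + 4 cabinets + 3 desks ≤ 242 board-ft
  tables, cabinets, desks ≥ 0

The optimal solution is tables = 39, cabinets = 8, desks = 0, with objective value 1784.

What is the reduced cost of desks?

-6.5

At the optimum: finishing uses 227 of 227 (binding); assembly uses 266 of 266 (binding); lumber uses 227 of 242 (slack = 15).
By complementary slackness, y = 0 for the non-binding constraint.
The binding rows give the dual system: 5·y_finishing + 6·y_assembly = 40 and 4·y_finishing + 4·y_assembly = 28.
Solving: y_finishing = 2, y_assembly = 5.
Reduced cost of desks: c₃ − yᵀa₃ = 19.5 − (2·3 + 5·4) = 19.5 − 26 = -6.5.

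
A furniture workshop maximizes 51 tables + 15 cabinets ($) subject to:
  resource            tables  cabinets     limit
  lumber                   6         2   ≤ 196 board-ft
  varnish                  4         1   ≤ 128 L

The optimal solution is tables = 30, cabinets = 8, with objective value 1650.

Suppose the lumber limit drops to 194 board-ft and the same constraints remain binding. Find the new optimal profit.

1641

At the optimum: lumber uses 196 of 196 (binding); varnish uses 128 of 128 (binding).
From A_Bᵀ y = c: 6·y_lumber + 4·y_varnish = 51; 2·y_lumber + 1·y_varnish = 15.
This yields shadow prices y_lumber = 4.5, y_varnish = 6.
Δz = y_lumber·Δb = 4.5 × (-2) = -9, so new z* = 1650 − 9 = 1641.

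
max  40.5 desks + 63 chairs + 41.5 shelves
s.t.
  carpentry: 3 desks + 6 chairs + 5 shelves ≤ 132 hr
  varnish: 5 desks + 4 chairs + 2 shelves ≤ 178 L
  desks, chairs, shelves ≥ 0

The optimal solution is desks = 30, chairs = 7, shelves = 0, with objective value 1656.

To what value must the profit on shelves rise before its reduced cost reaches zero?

At the optimum: carpentry uses 132 of 132 (binding); varnish uses 178 of 178 (binding).
The binding rows give the dual system: 3·y_carpentry + 5·y_varnish = 40.5 and 6·y_carpentry + 4·y_varnish = 63.
→ y_carpentry = 8.5 and y_varnish = 3.
shelves enters the basis when its profit ≥ yᵀa₃ = 8.5·5 + 3·2 = 48.5.

48.5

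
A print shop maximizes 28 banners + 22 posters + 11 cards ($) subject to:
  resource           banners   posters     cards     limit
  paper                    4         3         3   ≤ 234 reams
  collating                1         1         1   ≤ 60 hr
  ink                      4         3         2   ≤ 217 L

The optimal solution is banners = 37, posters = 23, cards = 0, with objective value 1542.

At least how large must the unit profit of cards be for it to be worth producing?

16

Check each constraint at x*: paper 217/234 (slack 17); collating 60/60 (tight); ink 217/217 (tight).
Since paper is not tight, its dual is 0.
The binding rows give the dual system: 1·y_collating + 4·y_ink = 28 and 1·y_collating + 3·y_ink = 22.
This yields shadow prices y_collating = 4, y_ink = 6.
cards enters the basis when its profit ≥ yᵀa₃ = 4·1 + 6·2 = 16.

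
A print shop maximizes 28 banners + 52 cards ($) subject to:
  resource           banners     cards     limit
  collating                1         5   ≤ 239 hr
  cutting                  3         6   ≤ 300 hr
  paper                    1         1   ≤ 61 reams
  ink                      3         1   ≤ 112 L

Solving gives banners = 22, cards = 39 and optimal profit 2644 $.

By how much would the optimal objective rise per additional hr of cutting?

Check each constraint at x*: collating 217/239 (slack 22); cutting 300/300 (tight); paper 61/61 (tight); ink 105/112 (slack 7).
By complementary slackness, y = 0 for the non-binding constraints.
The binding rows give the dual system: 3·y_cutting + 1·y_paper = 28 and 6·y_cutting + 1·y_paper = 52.
→ y_cutting = 8 and y_paper = 4.
Shadow price of cutting = 8.

8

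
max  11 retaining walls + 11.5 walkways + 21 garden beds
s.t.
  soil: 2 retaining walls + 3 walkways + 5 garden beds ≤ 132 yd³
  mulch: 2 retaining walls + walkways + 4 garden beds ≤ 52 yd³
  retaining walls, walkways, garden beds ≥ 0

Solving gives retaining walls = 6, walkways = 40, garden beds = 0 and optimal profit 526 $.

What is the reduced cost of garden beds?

-4

At the optimum: soil uses 132 of 132 (binding); mulch uses 52 of 52 (binding).
The binding rows give the dual system: 2·y_soil + 2·y_mulch = 11 and 3·y_soil + 1·y_mulch = 11.5.
This yields shadow prices y_soil = 3, y_mulch = 2.5.
Reduced cost of garden beds: c₃ − yᵀa₃ = 21 − (3·5 + 2.5·4) = 21 − 25 = -4.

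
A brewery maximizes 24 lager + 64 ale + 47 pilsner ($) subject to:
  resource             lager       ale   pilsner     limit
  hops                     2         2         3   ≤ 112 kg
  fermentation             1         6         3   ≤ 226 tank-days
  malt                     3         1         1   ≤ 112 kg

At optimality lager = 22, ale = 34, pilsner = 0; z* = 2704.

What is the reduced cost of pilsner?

-1

Check each constraint at x*: hops 112/112 (tight); fermentation 226/226 (tight); malt 100/112 (slack 12).
By complementary slackness, y = 0 for the non-binding constraint.
Dual feasibility on the basic columns requires 2·y_hops + 1·y_fermentation = 24, 2·y_hops + 6·y_fermentation = 64.
→ y_hops = 8 and y_fermentation = 8.
Reduced cost of pilsner: c₃ − yᵀa₃ = 47 − (8·3 + 8·3) = 47 − 48 = -1.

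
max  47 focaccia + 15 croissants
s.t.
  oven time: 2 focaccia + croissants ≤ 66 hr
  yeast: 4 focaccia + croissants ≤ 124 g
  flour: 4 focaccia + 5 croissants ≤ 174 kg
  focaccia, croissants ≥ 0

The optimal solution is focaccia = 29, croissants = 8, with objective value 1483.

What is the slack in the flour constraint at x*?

flour used = 4·29 + 5·8 = 156; slack = 174 − 156 = 18.

18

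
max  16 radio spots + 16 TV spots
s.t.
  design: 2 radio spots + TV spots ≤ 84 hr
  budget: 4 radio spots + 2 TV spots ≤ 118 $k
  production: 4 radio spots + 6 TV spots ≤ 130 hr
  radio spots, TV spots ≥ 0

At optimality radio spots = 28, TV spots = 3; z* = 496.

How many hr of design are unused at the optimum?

25

design used = 2·28 + 1·3 = 59; slack = 84 − 59 = 25.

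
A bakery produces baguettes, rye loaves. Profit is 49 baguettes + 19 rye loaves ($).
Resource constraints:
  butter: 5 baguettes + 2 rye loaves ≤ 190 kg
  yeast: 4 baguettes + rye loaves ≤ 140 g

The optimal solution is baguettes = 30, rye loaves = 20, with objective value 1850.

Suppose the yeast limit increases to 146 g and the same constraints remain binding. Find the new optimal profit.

Both butter and yeast are binding at x*.
Dual feasibility on the basic columns requires 5·y_butter + 4·y_yeast = 49, 2·y_butter + 1·y_yeast = 19.
Solving: y_butter = 9, y_yeast = 1.
Δz = y_yeast·Δb = 1 × (6) = 6, so new z* = 1850 + 6 = 1856.

1856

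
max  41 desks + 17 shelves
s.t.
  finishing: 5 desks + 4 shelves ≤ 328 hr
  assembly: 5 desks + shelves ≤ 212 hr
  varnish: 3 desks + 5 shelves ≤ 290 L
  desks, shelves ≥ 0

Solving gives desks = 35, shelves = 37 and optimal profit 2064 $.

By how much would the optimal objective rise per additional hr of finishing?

At the optimum: finishing uses 323 of 328 (slack = 5); assembly uses 212 of 212 (binding); varnish uses 290 of 290 (binding).
By complementary slackness, y = 0 for the non-binding constraint.
Dual feasibility on the basic columns requires 5·y_assembly + 3·y_varnish = 41, 1·y_assembly + 5·y_varnish = 17.
→ y_assembly = 7 and y_varnish = 2.
Shadow price of finishing = 0.

0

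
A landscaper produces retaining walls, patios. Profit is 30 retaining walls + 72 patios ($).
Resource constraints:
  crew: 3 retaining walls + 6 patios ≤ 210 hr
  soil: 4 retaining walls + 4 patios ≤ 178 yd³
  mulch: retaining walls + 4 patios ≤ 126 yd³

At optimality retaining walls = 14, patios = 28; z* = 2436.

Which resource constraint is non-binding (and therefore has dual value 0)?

soil

crew: 210/210 (binding)
soil: 168/178 (slack 10)
mulch: 126/126 (binding)
By complementary slackness, a constraint with positive slack has shadow price 0 → soil.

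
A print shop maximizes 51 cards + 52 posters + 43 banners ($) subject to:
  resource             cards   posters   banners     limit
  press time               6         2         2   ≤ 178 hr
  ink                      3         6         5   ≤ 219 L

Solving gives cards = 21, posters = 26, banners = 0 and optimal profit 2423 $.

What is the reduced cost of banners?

Both press time and ink are binding at x*.
From A_Bᵀ y = c: 6·y_press time + 3·y_ink = 51; 2·y_press time + 6·y_ink = 52.
This yields shadow prices y_press time = 5, y_ink = 7.
Reduced cost of banners: c₃ − yᵀa₃ = 43 − (5·2 + 7·5) = 43 − 45 = -2.

-2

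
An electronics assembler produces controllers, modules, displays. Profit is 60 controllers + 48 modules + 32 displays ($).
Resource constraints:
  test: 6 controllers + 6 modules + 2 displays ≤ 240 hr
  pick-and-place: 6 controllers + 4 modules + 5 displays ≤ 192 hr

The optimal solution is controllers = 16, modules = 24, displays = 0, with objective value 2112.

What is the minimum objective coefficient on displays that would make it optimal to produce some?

Both test and pick-and-place are binding at x*.
From A_Bᵀ y = c: 6·y_test + 6·y_pick-and-place = 60; 6·y_test + 4·y_pick-and-place = 48.
→ y_test = 4 and y_pick-and-place = 6.
displays enters the basis when its profit ≥ yᵀa₃ = 4·2 + 6·5 = 38.

38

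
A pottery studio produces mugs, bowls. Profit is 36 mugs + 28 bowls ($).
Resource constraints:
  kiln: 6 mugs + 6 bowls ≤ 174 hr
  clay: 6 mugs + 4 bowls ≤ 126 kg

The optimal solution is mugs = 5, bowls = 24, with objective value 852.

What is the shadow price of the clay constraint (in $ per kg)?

Both kiln and clay are binding at x*.
Dual feasibility on the basic columns requires 6·y_kiln + 6·y_clay = 36, 6·y_kiln + 4·y_clay = 28.
Solving: y_kiln = 2, y_clay = 4.
Shadow price of clay = 4.

4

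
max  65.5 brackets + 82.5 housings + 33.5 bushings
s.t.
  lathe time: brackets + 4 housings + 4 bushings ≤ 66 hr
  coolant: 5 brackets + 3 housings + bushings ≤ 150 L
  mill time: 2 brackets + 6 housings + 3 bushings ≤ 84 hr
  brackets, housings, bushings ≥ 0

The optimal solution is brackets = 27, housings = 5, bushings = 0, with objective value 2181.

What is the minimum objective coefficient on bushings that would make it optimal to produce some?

36.5

At the optimum: lathe time uses 47 of 66 (slack = 19); coolant uses 150 of 150 (binding); mill time uses 84 of 84 (binding).
By complementary slackness, y = 0 for the non-binding constraint.
The binding rows give the dual system: 5·y_coolant + 2·y_mill time = 65.5 and 3·y_coolant + 6·y_mill time = 82.5.
This yields shadow prices y_coolant = 9.5, y_mill time = 9.
bushings enters the basis when its profit ≥ yᵀa₃ = 9.5·1 + 9·3 = 36.5.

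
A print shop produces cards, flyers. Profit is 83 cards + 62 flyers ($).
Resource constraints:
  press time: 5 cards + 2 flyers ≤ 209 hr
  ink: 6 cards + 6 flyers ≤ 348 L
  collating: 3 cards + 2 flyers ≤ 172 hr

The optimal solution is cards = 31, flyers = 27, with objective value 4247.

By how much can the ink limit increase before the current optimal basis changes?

Binding constraints: press time, ink. The basis is B = [[5,2],[6,6]] with det 18.
Per unit increase in ink, x* moves by d = (-0.1111, 0.2778).
The basis stays optimal until collating becomes binding; allowable increase = 112.5 L.

112.5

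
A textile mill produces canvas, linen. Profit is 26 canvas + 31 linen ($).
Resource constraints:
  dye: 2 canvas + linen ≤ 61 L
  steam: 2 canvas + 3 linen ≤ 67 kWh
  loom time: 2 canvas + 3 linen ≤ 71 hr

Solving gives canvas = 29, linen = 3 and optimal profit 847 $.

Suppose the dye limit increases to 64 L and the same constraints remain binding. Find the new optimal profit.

At the optimum: dye uses 61 of 61 (binding); steam uses 67 of 67 (binding); loom time uses 67 of 71 (slack = 4).
By complementary slackness, y = 0 for the non-binding constraint.
The binding rows give the dual system: 2·y_dye + 2·y_steam = 26 and 1·y_dye + 3·y_steam = 31.
This yields shadow prices y_dye = 4, y_steam = 9.
Δz = y_dye·Δb = 4 × (3) = 12, so new z* = 847 + 12 = 859.

859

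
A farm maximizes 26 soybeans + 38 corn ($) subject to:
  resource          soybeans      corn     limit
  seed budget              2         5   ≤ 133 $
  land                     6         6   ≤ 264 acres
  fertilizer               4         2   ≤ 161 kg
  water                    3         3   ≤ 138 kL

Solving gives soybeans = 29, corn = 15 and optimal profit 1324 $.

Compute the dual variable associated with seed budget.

4

At the optimum: seed budget uses 133 of 133 (binding); land uses 264 of 264 (binding); fertilizer uses 146 of 161 (slack = 15); water uses 132 of 138 (slack = 6).
Slack constraints have shadow price 0 (complementary slackness).
From A_Bᵀ y = c: 2·y_seed budget + 6·y_land = 26; 5·y_seed budget + 6·y_land = 38.
This yields shadow prices y_seed budget = 4, y_land = 3.
Shadow price of seed budget = 4.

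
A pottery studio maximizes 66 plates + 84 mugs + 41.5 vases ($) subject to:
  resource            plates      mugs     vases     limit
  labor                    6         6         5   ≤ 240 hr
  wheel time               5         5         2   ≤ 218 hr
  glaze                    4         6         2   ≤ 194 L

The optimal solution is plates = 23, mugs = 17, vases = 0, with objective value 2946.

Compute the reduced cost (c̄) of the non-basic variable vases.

-1.5

At the optimum: labor uses 240 of 240 (binding); wheel time uses 200 of 218 (slack = 18); glaze uses 194 of 194 (binding).
Since wheel time is not tight, its dual is 0.
The binding rows give the dual system: 6·y_labor + 4·y_glaze = 66 and 6·y_labor + 6·y_glaze = 84.
This yields shadow prices y_labor = 5, y_glaze = 9.
Reduced cost of vases: c₃ − yᵀa₃ = 41.5 − (5·5 + 9·2) = 41.5 − 43 = -1.5.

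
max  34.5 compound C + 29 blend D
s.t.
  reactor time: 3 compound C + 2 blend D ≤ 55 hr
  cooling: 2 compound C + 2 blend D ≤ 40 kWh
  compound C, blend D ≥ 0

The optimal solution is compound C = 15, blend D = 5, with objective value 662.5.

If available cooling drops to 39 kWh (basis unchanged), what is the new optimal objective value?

653.5

Check each constraint at x*: reactor time 55/55 (tight); cooling 40/40 (tight).
Dual feasibility on the basic columns requires 3·y_reactor time + 2·y_cooling = 34.5, 2·y_reactor time + 2·y_cooling = 29.
This yields shadow prices y_reactor time = 5.5, y_cooling = 9.
Δz = y_cooling·Δb = 9 × (-1) = -9, so new z* = 662.5 − 9 = 653.5.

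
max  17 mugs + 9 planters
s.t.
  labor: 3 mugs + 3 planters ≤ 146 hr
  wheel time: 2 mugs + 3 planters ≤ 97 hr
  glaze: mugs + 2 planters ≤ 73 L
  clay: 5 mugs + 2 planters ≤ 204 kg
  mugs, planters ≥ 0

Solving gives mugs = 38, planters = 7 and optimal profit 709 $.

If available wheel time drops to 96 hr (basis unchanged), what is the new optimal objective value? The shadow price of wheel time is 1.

Δb = -1, so new z* = 709 + (1)·(-1) = 709 − 1 = 708.

708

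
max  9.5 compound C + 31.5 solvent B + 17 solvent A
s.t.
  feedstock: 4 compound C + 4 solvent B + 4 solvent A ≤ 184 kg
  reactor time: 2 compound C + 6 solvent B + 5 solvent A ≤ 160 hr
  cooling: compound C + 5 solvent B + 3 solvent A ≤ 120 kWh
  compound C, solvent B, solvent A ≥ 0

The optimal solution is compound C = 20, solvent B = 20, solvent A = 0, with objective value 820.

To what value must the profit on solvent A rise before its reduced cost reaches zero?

24.5

Binding: reactor time and cooling. Non-binding: feedstock (24 unused).
By complementary slackness, y = 0 for the non-binding constraint.
From A_Bᵀ y = c: 2·y_reactor time + 1·y_cooling = 9.5; 6·y_reactor time + 5·y_cooling = 31.5.
Solving: y_reactor time = 4, y_cooling = 1.5.
solvent A enters the basis when its profit ≥ yᵀa₃ = 4·5 + 1.5·3 = 24.5.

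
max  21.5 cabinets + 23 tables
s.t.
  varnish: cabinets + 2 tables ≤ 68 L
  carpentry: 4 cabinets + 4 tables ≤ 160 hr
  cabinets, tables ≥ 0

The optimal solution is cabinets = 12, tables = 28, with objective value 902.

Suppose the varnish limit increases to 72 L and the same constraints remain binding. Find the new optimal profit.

Check each constraint at x*: varnish 68/68 (tight); carpentry 160/160 (tight).
The binding rows give the dual system: 1·y_varnish + 4·y_carpentry = 21.5 and 2·y_varnish + 4·y_carpentry = 23.
This yields shadow prices y_varnish = 1.5, y_carpentry = 5.
Δz = y_varnish·Δb = 1.5 × (4) = 6, so new z* = 902 + 6 = 908.

908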